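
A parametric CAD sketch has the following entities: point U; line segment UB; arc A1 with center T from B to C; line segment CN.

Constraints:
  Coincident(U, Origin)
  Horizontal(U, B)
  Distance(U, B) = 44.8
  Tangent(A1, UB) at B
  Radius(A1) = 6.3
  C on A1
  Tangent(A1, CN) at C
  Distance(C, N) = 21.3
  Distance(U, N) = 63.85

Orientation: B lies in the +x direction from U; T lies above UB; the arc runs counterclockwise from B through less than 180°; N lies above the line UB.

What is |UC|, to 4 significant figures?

50.62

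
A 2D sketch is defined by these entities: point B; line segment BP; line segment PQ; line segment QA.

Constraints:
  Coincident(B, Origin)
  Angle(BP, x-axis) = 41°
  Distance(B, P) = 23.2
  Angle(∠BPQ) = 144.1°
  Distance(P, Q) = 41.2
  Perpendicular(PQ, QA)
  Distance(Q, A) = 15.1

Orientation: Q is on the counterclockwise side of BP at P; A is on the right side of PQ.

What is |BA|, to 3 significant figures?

66.5

B is at the origin; BP runs at 41.0° with length 23.2, so P = 23.2·(cos 41.0°, sin 41.0°) = (17.5, 15.2). ∠BPQ = 144.1°, so PQ runs at 41.0° + (180° − 144.1°) = 76.9° from the x-axis; with |PQ| = 41.2, Q = P + 41.2·(cos 76.9°, sin 76.9°) = (26.8, 55.3). The perpendicularity gives QA at right angles to PQ; with |QA| = 15.1 on the right of PQ, A = Q + 15.1·(0.974, -0.227) = (41.6, 51.9). Then |BA| = |A − B| = 66.5.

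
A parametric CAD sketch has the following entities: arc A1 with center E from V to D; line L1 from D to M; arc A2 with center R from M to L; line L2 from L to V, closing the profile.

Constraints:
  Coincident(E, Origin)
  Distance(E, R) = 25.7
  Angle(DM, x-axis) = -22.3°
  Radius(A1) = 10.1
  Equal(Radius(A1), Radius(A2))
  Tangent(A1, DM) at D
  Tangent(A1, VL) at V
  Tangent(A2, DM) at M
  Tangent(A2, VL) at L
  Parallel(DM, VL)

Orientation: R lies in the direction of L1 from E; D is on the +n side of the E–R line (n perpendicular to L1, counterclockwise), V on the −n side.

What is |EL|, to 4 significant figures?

27.61

The slot axis is L1's direction at -22.3°, so u = (cos -22.3°, sin -22.3°) = (0.9252, -0.3795) and n = (−sin -22.3°, cos -22.3°) = (0.3795, 0.9252). E is at the origin and R lies 25.7 along u from E, so R = 25.7·u = (23.78, -9.752). Tangency of A1 to both parallel lines with radius 10.1 puts D and V at E ± 10.1·n: D = (3.833, 9.345), V = (-3.833, -9.345). Equal radii place M and L the same way about R: M = R + 10.1·n = (27.61, -0.4074), L = R − 10.1·n = (19.95, -19.10). Then |EL| = |L − E| = 27.61.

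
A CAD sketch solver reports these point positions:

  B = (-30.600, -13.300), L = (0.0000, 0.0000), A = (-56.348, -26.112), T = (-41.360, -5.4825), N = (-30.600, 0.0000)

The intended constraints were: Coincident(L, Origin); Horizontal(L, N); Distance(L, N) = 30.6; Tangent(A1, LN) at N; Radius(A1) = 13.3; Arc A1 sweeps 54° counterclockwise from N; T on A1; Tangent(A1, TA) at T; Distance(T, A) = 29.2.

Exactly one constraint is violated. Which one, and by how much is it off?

Distance(T, A) = 29.2 — off by 3.70.

L = (0.00, 0.00) ✓; L.y = 0.00, N.y = 0.00 ✓; |LN| = 30.60 ✓; ∠(BN, NL) = 90.00° ✓; |BN| = 13.30 ✓; bearing(B→T) − bearing(B→N) = 54.00° ✓; |BT| = 13.30 ✓; ∠(BT, TA) = 90.00° ✓; |TA| = 25.50 ✗.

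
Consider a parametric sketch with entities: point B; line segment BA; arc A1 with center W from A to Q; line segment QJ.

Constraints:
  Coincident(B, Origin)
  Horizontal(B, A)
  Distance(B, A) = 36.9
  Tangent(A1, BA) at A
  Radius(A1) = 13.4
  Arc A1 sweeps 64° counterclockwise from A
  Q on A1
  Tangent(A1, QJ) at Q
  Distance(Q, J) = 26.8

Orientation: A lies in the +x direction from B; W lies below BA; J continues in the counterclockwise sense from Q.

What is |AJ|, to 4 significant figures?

39.57

B is at the origin; BA is horizontal with |BA| = 36.9 and A on the +x side, so A = (36.90, 0.000). Tangency of A1 to BA means the radius WA is perpendicular to BA, so W = A + (0, -13.4) = (36.90, -13.40). On A1, A sits at bearing 90° from W; a 64° counterclockwise sweep puts Q at bearing 154°, so Q = W + 13.4·(cos 154°, sin 154°) = (24.86, -7.526). A1 meets QJ tangentially, so WQ is at right angles to QJ, so QJ runs along (−sin 154°, cos 154°); with |QJ| = 26.8, J = (13.11, -31.61). Then |AJ| = |J − A| = 39.57.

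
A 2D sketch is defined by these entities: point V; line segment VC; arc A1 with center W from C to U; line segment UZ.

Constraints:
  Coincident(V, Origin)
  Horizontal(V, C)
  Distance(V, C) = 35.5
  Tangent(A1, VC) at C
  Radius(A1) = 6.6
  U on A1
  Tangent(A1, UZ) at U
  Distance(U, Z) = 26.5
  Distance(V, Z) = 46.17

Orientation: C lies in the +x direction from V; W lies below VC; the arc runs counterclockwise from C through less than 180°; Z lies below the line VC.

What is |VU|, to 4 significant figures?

29.83

Checks: |WU| = 6.600 ✓; ∠(WU, UZ) = 90.00° ✓; |UZ| = 26.50 ✓; |VZ| = 46.17 ✓.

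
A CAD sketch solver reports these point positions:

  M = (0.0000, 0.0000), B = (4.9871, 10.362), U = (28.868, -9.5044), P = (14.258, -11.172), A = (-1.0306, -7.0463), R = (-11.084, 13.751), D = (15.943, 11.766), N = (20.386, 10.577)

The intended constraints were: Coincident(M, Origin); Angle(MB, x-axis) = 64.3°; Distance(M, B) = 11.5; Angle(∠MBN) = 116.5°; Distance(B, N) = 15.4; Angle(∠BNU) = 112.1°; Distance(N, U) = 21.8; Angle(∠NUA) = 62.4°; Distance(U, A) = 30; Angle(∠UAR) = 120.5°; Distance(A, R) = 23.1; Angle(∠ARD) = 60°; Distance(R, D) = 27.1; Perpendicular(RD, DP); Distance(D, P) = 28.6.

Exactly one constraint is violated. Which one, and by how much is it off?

Distance(D, P) = 28.6 — off by 5.60.

M = (0.00, 0.00) ✓; MB at 64.30° ✓; |MB| = 11.50 ✓; ∠MBN = 116.5° ✓; |BN| = 15.40 ✓; ∠BNU = 112.1° ✓; |NU| = 21.80 ✓; ∠NUA = 62.40° ✓; |UA| = 30.00 ✓; ∠UAR = 120.5° ✓; |AR| = 23.10 ✓; ∠ARD = 60.00° ✓; |RD| = 27.10 ✓; ∠(RD, DP) = 90.00° ✓; |DP| = 23.00 ✗.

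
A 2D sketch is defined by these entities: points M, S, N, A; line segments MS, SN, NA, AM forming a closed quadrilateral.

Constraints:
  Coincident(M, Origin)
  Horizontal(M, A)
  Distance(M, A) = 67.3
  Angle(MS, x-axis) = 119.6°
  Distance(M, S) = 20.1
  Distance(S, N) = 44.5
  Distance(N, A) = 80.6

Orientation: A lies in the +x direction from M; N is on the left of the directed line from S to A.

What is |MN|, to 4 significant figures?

58.01

M is at the origin; M and A share the same y with |MA| = 67.3 and A in +x, so A = (67.3, 0). MS runs at 119.6° with |MS| = 20.1, so S = (-9.928, 17.48). N is determined by |SN| = 44.5 and |NA| = 80.6 together: it lies at the intersection of circle(S, 44.5) and circle(A, 80.6). With |SA| = 79.18, the foot of the radical line on SA is 11.07 from S and the perpendicular offset is √(44.5² − 11.07²) = 43.10. Taking the left-of-SA solution: N = (10.38, 57.07).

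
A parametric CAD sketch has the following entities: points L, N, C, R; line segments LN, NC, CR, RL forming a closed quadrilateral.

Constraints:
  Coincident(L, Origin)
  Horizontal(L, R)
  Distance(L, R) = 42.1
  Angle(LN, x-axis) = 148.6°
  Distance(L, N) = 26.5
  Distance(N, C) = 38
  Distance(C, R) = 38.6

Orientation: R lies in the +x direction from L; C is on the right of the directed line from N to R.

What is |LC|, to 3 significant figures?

13.0

L is at the origin; L and R share the same y with |LR| = 42.1 and R in +x, so R = (42.1, 0). LN runs at 148.6° with |LN| = 26.5, so N = (-22.6, 13.8). C is determined by |NC| = 38.0 and |CR| = 38.6 together: it lies at the intersection of circle(N, 38.0) and circle(R, 38.6). With |NR| = 66.2, the foot of the radical line on NR is 32.7 from N and the perpendicular offset is √(38.0² − 32.7²) = 19.3. Taking the right-of-NR solution: C = (5.38, -11.9).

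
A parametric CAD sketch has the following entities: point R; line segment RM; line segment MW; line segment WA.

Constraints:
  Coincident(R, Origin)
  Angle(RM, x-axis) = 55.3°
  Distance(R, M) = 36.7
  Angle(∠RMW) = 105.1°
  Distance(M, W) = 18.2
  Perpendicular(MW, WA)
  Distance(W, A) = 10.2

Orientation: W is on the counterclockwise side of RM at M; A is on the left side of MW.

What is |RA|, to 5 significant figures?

37.515

R is at the origin; RM runs at 55.3° with length 36.7, so M = 36.7·(cos 55.3°, sin 55.3°) = (20.893, 30.173). ∠RMW = 105.1°, so MW runs at 55.3° + (180° − 105.1°) = 130.20° from the x-axis; with |MW| = 18.2, W = M + 18.2·(cos 130.20°, sin 130.20°) = (9.1452, 44.074). MW ⟂ WA; with |WA| = 10.2 on the left of MW, A = W + 10.2·(-0.76380, -0.64546) = (1.3545, 37.490). Then |RA| = |A − R| = 37.515.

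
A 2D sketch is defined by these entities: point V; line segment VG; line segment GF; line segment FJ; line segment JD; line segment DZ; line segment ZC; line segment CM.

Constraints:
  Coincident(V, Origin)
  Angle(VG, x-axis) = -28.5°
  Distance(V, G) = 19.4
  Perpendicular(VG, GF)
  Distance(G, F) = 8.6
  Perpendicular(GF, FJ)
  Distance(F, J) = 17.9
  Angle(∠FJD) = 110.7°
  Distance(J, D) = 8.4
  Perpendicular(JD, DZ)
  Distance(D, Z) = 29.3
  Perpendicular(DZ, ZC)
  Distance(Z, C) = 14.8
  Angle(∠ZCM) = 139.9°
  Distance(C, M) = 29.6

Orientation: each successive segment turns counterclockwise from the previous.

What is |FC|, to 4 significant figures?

12.56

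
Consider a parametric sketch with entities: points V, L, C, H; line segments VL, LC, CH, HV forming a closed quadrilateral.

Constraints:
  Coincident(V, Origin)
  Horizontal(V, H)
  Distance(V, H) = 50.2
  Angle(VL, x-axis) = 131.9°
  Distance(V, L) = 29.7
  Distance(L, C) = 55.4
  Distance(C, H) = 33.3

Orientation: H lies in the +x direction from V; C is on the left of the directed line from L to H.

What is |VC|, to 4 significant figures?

45.91

V is at the origin; VH is horizontal with |VH| = 50.2 and H in +x, so H = (50.2, 0). VL runs at 131.9° with |VL| = 29.7, so L = (-19.83, 22.11). C is determined by |LC| = 55.4 and |CH| = 33.3 together: it lies at the intersection of circle(L, 55.4) and circle(H, 33.3). With |LH| = 73.44, the foot of the radical line on LH is 50.07 from L and the perpendicular offset is √(55.4² − 50.07²) = 23.72. Taking the left-of-LH solution: C = (35.05, 29.65).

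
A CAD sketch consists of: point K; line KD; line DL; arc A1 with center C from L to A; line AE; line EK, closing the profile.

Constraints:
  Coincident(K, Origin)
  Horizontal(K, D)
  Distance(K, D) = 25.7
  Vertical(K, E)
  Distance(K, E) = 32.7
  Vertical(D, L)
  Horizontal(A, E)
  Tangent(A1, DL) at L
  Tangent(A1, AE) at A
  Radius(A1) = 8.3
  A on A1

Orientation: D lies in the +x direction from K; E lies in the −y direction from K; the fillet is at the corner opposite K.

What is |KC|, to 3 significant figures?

30.0

K and E share the same x with |KE| = 32.7 and E on the −y side, so E = (0.00, -32.7). The virtual corner opposite K is at (25.7, -32.7). The tangent condition forces CL to be normal to DL and since A1 is tangent to AE there, CA ⟂ AE, with radius 8.3, so the center C sits 8.3 in from both sides at C = (17.4, -24.4). Then |KC| = |C − K| = 30.0.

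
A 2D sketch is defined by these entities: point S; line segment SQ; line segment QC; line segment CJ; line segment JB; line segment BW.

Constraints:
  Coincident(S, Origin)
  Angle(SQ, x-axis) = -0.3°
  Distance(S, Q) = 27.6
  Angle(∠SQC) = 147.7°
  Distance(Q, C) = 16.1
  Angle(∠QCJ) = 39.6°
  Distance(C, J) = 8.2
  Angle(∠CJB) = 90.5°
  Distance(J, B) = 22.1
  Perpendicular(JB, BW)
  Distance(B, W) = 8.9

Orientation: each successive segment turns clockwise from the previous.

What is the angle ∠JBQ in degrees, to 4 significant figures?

19.23°

S is at the origin; SQ runs at -0.3° with length 27.6, so Q = (27.60, -0.1445). ∠SQC = 147.7° gives QC at -32.60° from the x-axis; with |QC| = 16.1, C = (41.16, -8.819). ∠QCJ = 39.6° gives CJ at -173.0° from the x-axis; with |CJ| = 8.2, J = (33.02, -9.818). ∠CJB = 90.5° gives JB at 97.50° from the x-axis; with |JB| = 22.1, B = (30.14, 12.09). Then cos ∠JBQ = BJ·BQ / (|BJ||BQ|), giving 19.23°.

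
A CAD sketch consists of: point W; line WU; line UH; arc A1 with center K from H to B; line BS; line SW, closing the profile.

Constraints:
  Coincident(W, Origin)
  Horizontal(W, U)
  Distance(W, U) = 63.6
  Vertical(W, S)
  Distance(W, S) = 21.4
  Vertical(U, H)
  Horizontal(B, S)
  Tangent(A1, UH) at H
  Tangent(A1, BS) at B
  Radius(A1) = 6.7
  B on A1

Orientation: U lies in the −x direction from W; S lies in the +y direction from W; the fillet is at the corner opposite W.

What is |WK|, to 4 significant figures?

58.77

W is at the origin; WU is horizontal with |WU| = 63.6 and U on the −x side, so U = (-63.60, 0.000). WS is vertical with |WS| = 21.4 and S on the +y side, so S = (0.000, 21.40). The virtual corner opposite W is at (-63.60, 21.40). The tangent condition forces KH to be normal to UH and since A1 is tangent to BS there, KB ⟂ BS, with radius 6.7, so the center K sits 6.7 in from both sides at K = (-56.90, 14.70). Then |WK| = |K − W| = 58.77.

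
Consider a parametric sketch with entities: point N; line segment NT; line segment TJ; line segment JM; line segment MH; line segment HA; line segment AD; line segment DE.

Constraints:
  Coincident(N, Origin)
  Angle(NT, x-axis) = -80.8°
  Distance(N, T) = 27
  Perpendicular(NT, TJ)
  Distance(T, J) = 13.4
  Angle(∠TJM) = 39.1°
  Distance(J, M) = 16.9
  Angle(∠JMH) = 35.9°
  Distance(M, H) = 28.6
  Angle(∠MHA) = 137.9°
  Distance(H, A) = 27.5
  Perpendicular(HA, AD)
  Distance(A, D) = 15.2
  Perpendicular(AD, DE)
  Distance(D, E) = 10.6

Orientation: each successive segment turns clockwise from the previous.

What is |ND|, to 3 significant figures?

60.4

N is at the origin; NT runs at -80.8° with length 27.0, so T = (4.32, -26.7). The perpendicularity gives TJ at right angles to NT, so TJ runs at -171°; with |TJ| = 13.4, J = (-8.91, -28.8). ∠TJM = 39.1° gives JM at 48.3° from the x-axis; with |JM| = 16.9, M = (2.33, -16.2). ∠JMH = 35.9° gives MH at -95.8° from the x-axis; with |MH| = 28.6, H = (-0.559, -44.6). ∠MHA = 137.9° gives HA at -138° from the x-axis; with |HA| = 27.5, A = (-21.0, -63.1). The perpendicularity gives AD at right angles to HA, so AD runs at 132°; with |AD| = 15.2, D = (-31.2, -51.8). Then |ND| = |D − N| = 60.4.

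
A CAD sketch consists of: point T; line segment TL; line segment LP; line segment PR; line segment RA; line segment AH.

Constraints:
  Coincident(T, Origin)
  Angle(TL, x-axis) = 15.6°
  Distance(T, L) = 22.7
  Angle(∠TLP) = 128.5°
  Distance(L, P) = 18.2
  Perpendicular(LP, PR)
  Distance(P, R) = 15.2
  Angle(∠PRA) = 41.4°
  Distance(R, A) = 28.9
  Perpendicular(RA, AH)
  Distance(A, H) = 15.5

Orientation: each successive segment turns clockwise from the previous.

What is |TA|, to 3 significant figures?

27.6

LP ⟂ PR, so PR runs at -126°; with |PR| = 15.2, R = (27.7, -16.9). ∠PRA = 41.4° gives RA at 95.5° from the x-axis; with |RA| = 28.9, A = (24.9, 11.9). Then |TA| = |A − T| = 27.6.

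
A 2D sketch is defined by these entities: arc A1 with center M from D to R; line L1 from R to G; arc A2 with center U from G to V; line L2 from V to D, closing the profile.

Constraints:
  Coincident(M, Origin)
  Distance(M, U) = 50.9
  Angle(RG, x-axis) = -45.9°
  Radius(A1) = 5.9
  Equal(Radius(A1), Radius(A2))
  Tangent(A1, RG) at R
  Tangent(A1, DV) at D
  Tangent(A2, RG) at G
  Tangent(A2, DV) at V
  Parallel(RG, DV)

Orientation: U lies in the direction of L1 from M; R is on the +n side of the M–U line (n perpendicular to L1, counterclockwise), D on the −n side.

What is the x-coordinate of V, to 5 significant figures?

31.185

Tangency of A1 to both parallel lines with radius 5.9 puts R and D at M ± 5.9·n: R = (4.2369, 4.1059), D = (-4.2369, -4.1059). Equal radii place G and V the same way about U: G = U + 5.9·n = (39.659, -32.447), V = U − 5.9·n = (31.185, -40.659). So V.x = 31.185.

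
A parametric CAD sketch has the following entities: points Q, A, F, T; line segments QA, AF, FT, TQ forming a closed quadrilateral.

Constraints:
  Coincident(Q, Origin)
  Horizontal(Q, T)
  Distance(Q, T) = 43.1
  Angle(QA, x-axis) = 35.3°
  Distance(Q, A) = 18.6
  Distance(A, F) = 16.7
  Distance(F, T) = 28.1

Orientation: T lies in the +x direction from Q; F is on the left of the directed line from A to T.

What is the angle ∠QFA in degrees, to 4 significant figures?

5.810°

Checks: |AF| = 16.70 ✓; |FT| = 28.10 ✓.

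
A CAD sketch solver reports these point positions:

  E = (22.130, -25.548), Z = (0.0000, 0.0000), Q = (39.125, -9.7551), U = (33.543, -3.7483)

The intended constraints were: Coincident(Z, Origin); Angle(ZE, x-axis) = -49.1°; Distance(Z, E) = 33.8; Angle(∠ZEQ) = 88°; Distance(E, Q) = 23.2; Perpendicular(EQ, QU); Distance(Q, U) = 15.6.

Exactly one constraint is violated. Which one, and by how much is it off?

Distance(Q, U) = 15.6 — off by 7.40.

Z = (0.00, 0.00) ✓; ZE at -49.10° ✓; |ZE| = 33.80 ✓; ∠ZEQ = 88.00° ✓; |EQ| = 23.20 ✓; ∠(EQ, QU) = 90.00° ✓; |QU| = 8.200 ✗.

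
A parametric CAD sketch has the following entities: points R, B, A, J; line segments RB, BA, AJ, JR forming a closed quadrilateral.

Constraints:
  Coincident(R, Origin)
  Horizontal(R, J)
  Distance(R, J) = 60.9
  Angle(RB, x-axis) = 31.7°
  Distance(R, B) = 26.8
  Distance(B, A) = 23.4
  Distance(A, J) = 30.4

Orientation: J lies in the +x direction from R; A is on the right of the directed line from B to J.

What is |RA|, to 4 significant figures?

32.39

Checks: RB at 31.70° ✓; |BA| = 23.40 ✓; |AJ| = 30.40 ✓.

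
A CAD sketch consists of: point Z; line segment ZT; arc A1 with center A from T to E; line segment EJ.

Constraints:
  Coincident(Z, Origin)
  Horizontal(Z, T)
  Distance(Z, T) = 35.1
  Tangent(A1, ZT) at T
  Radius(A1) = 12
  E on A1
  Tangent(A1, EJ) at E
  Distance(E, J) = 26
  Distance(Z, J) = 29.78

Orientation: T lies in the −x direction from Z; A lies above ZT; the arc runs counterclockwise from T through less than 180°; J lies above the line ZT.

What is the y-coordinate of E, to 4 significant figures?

5.616

Z is at the origin; Z and T share the same y with |ZT| = 35.1 and T on the −x side, so T = (-35.10, 0.000). Since A1 is tangent to ZT there, AT ⟂ ZT, so A = T + (0, 12) = (-35.10, 12.00). Since AE ⟂ EJ (tangency), |AJ| = √(12.0² + 26.0²) = 28.64 regardless of where E sits on A1. So J lies on both circle(Z, 29.78) and circle(A, 28.64); the above-ZT intersection is J = (-11.11, 27.63). E is the foot of the tangent from J: E = (-24.94, 5.616).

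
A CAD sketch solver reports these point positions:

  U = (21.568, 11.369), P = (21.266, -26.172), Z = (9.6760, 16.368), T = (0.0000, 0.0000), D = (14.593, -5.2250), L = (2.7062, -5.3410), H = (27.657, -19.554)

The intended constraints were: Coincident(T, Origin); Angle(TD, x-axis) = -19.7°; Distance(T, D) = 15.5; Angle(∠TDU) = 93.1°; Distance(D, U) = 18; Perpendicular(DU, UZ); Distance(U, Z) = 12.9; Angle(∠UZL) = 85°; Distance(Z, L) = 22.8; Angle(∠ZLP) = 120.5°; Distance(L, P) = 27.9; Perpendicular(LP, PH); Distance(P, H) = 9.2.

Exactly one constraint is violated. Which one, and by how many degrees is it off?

Perpendicular(LP, PH) — off by 4.30°.

T = (0.00, 0.00) ✓; TD at -19.70° ✓; |TD| = 15.50 ✓; ∠TDU = 93.10° ✓; |DU| = 18.00 ✓; ∠(DU, UZ) = 90.00° ✓; |UZ| = 12.90 ✓; ∠UZL = 85.00° ✓; |ZL| = 22.80 ✓; ∠ZLP = 120.5° ✓; |LP| = 27.90 ✓; ∠(LP, PH) = 94.30° ✗; |PH| = 9.200 ✓.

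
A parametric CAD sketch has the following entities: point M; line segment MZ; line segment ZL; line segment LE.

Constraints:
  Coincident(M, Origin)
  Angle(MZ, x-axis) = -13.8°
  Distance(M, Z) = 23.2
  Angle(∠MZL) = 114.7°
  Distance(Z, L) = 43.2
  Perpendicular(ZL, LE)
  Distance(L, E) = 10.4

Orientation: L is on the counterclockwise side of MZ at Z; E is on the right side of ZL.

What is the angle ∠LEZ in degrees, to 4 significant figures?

76.46°

M is at the origin; MZ runs at -13.8° with length 23.2, so Z = 23.2·(cos -13.8°, sin -13.8°) = (22.53, -5.534). ∠MZL = 114.7°, so ZL runs at -13.8° + (180° − 114.7°) = 51.50° from the x-axis; with |ZL| = 43.2, L = Z + 43.2·(cos 51.50°, sin 51.50°) = (49.42, 28.27). ZL is perpendicular to LE; with |LE| = 10.4 on the right of ZL, E = L + 10.4·(0.7826, -0.6225) = (57.56, 21.80). Then cos ∠LEZ = EL·EZ / (|EL||EZ|), giving 76.46°.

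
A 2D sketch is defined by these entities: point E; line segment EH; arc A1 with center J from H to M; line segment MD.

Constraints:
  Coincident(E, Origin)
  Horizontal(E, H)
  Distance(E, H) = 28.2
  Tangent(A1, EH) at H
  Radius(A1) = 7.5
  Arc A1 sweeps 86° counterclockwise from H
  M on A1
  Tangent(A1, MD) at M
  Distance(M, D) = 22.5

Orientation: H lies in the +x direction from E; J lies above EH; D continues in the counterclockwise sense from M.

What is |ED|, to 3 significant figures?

47.5

E is at the origin; EH is horizontal with |EH| = 28.2 and H on the +x side, so H = (28.2, 0.00). Since A1 is tangent to EH there, JH ⟂ EH, so J = H + (0, 7.5) = (28.2, 7.50). On A1, H sits at bearing -90° from J; an 86° counterclockwise sweep puts M at bearing -4°, so M = J + 7.5·(cos -4°, sin -4°) = (35.7, 6.98). A1 meets MD tangentially, so JM is at right angles to MD, so MD runs along (−sin -4°, cos -4°); with |MD| = 22.5, D = (37.3, 29.4). Then |ED| = |D − E| = 47.5.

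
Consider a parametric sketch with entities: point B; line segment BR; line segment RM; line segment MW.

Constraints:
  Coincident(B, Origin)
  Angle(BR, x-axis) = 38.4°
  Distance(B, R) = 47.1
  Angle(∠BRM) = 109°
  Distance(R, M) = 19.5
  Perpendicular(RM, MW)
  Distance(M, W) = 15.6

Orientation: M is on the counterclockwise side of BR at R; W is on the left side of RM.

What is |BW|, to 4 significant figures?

45.28

∠BRM = 109.0°, so RM runs at 38.4° + (180° − 109.0°) = 109.4° from the x-axis; with |RM| = 19.5, M = R + 19.5·(cos 109.4°, sin 109.4°) = (30.43, 47.65). RM is perpendicular to MW; with |MW| = 15.6 on the left of RM, W = M + 15.6·(-0.9432, -0.3322) = (15.72, 42.47). Then |BW| = |W − B| = 45.28.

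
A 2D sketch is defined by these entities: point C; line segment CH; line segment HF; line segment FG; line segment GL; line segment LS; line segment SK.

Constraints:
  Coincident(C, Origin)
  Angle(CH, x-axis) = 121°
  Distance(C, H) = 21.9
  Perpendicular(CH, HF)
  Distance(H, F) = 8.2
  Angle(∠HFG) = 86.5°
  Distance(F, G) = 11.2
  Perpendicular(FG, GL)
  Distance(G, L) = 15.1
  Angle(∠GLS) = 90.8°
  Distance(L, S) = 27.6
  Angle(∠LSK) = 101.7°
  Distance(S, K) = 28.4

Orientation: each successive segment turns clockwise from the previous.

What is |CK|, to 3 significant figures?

48.8

∠GLS = 90.8° gives LS at 118° from the x-axis; with |LS| = 27.6, S = (-25.6, 30.4). ∠LSK = 101.7° gives SK at 40.0° from the x-axis; with |SK| = 28.4, K = (-3.80, 48.6). Then |CK| = |K − C| = 48.8.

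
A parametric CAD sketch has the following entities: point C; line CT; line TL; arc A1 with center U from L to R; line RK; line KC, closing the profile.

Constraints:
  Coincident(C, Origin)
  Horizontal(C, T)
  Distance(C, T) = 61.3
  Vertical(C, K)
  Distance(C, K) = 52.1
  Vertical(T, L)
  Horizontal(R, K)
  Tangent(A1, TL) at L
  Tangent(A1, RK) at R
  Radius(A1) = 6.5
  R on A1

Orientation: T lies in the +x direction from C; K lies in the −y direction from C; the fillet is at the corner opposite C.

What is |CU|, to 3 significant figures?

71.3

C is at the origin; CT is horizontal with |CT| = 61.3 and T on the +x side, so T = (61.3, 0.00). C and K share the same x with |CK| = 52.1 and K on the −y side, so K = (0.00, -52.1). The virtual corner opposite C is at (61.3, -52.1). Tangency of A1 to TL means the radius UL is perpendicular to TL and A1 meets RK tangentially, so UR is at right angles to RK, with radius 6.5, so the center U sits 6.5 in from both sides at U = (54.8, -45.6). Then |CU| = |U − C| = 71.3.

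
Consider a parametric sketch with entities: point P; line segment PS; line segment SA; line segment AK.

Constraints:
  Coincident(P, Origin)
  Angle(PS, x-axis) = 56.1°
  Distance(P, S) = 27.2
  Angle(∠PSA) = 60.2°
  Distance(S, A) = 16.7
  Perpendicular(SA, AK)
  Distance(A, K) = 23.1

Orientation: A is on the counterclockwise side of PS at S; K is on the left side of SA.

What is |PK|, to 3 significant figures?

3.22

P is at the origin; PS runs at 56.1° with length 27.2, so S = 27.2·(cos 56.1°, sin 56.1°) = (15.2, 22.6). ∠PSA = 60.2°, so SA runs at 56.1° + (180° − 60.2°) = 176° from the x-axis; with |SA| = 16.7, A = S + 16.7·(cos 176°, sin 176°) = (-1.49, 23.8). SA is perpendicular to AK; with |AK| = 23.1 on the left of SA, K = A + 23.1·(-0.0715, -0.997) = (-3.14, 0.729). Then |PK| = |K − P| = 3.22.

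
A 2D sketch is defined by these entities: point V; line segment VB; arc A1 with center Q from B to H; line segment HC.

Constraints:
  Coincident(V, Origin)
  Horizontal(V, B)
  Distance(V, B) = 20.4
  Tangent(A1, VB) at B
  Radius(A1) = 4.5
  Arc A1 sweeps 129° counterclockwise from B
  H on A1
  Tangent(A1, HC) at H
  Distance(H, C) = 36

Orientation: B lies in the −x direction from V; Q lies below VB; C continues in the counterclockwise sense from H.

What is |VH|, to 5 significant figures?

24.997

Since A1 is tangent to VB there, QB ⟂ VB, so Q = B + (0, -4.5) = (-20.400, -4.5000). On A1, B sits at bearing 90° from Q; a 129° counterclockwise sweep puts H at bearing 219°, so H = Q + 4.5·(cos 219°, sin 219°) = (-23.897, -7.3319). Then |VH| = |H − V| = 24.997.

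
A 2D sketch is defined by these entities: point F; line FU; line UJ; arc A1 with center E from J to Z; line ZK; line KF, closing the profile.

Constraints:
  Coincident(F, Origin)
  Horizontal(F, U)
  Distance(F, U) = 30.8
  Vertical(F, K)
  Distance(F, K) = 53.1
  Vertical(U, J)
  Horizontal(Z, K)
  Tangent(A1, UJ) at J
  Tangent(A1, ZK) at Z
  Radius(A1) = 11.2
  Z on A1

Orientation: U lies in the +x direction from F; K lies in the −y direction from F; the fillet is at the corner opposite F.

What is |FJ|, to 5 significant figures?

52.002

F is at the origin; F and U share the same y with |FU| = 30.8 and U on the +x side, so U = (30.800, 0.0000). FK is vertical with |FK| = 53.1 and K on the −y side, so K = (0.0000, -53.100). The virtual corner opposite F is at (30.800, -53.100). Since A1 is tangent to UJ there, EJ ⟂ UJ and tangency of A1 to ZK means the radius EZ is perpendicular to ZK, with radius 11.2, so the center E sits 11.2 in from both sides at E = (19.600, -41.900). That places the tangent points at J = (30.800, -41.900) on UJ and Z = (19.600, -53.100) on ZK. Then |FJ| = |J − F| = 52.002.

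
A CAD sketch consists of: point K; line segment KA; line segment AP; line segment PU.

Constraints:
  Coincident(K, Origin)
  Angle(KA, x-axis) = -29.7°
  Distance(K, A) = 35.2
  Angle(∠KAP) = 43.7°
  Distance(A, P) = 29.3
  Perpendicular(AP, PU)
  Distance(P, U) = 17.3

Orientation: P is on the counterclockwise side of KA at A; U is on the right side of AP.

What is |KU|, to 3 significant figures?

41.8

∠KAP = 43.7°, so AP runs at -29.7° + (180° − 43.7°) = 107° from the x-axis; with |AP| = 29.3, P = A + 29.3·(cos 107°, sin 107°) = (22.2, 10.6). AP ⟂ PU; with |PU| = 17.3 on the right of AP, U = P + 17.3·(0.958, 0.286) = (38.8, 15.6). Then |KU| = |U − K| = 41.8.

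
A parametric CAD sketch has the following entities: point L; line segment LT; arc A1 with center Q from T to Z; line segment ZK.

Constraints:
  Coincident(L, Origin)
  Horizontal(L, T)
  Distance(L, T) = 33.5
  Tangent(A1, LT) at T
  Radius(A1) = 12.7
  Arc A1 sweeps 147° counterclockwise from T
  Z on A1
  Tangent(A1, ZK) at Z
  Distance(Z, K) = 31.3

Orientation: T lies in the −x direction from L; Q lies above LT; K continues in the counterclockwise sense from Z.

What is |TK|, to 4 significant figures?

44.79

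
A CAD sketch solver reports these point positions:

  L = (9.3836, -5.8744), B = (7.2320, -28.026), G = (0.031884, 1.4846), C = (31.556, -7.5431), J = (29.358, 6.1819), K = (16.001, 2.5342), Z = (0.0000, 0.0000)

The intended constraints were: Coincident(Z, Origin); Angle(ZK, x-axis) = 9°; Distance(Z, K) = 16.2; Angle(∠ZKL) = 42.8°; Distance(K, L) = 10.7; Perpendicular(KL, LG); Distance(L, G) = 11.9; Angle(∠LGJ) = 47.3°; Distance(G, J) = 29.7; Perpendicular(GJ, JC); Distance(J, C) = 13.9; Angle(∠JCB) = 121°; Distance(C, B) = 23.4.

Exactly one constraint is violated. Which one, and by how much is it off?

Distance(C, B) = 23.4 — off by 8.40.

Z = (0.00, 0.00) ✓; ZK at 9.000° ✓; |ZK| = 16.20 ✓; ∠ZKL = 42.80° ✓; |KL| = 10.70 ✓; ∠(KL, LG) = 90.00° ✓; |LG| = 11.90 ✓; ∠LGJ = 47.30° ✓; |GJ| = 29.70 ✓; ∠(GJ, JC) = 90.00° ✓; |JC| = 13.90 ✓; ∠JCB = 121.0° ✓; |CB| = 31.80 ✗.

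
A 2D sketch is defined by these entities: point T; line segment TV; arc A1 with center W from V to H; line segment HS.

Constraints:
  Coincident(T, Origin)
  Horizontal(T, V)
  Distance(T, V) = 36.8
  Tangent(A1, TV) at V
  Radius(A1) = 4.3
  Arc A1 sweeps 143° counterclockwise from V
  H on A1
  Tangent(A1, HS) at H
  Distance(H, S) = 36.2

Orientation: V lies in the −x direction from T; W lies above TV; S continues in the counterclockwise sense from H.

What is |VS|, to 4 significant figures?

39.55

T is at the origin; TV is horizontal with |TV| = 36.8 and V on the −x side, so V = (-36.80, 0.000). A1 meets TV tangentially, so WV is at right angles to TV, so W = V + (0, 4.3) = (-36.80, 4.300). On A1, V sits at bearing -90° from W; a 143° counterclockwise sweep puts H at bearing 53°, so H = W + 4.3·(cos 53°, sin 53°) = (-34.21, 7.734). Tangency of A1 to HS means the radius WH is perpendicular to HS, so HS runs along (−sin 53°, cos 53°); with |HS| = 36.2, S = (-63.12, 29.52). Then |VS| = |S − V| = 39.55.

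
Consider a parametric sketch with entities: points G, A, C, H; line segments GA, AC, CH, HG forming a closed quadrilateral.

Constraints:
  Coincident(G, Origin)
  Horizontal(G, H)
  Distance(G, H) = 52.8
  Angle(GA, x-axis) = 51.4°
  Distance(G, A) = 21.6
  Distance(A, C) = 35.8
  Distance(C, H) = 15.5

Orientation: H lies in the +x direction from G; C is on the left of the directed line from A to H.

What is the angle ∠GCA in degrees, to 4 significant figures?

19.91°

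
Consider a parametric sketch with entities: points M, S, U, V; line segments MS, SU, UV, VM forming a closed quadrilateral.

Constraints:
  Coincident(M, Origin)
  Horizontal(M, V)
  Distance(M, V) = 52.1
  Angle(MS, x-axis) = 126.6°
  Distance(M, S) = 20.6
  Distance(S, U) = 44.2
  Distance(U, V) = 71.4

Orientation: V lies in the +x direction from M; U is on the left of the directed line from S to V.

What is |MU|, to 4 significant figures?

56.48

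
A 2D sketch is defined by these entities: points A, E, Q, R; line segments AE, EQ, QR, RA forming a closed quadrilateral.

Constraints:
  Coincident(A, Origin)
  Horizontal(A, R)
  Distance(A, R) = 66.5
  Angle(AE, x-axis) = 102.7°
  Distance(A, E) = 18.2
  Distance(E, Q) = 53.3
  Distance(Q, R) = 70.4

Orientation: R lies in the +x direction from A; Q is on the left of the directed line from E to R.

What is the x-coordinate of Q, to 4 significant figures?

29.02

Checks: |EQ| = 53.30 ✓; |QR| = 70.40 ✓.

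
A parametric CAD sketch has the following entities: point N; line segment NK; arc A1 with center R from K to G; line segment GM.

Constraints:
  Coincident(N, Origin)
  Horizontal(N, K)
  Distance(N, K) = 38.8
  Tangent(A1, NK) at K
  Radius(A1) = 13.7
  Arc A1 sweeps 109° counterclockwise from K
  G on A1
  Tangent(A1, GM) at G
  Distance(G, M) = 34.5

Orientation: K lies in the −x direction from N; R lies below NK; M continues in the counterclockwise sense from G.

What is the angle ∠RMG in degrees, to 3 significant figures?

21.7°

N is at the origin; N and K share the same y with |NK| = 38.8 and K on the −x side, so K = (-38.8, 0.00). A1 meets NK tangentially, so RK is at right angles to NK, so R = K + (0, -13.7) = (-38.8, -13.7). On A1, K sits at bearing 90° from R; a 109° counterclockwise sweep puts G at bearing 199°, so G = R + 13.7·(cos 199°, sin 199°) = (-51.8, -18.2). A1 meets GM tangentially, so RG is at right angles to GM, so GM runs along (−sin 199°, cos 199°); with |GM| = 34.5, M = (-40.5, -50.8). Then cos ∠RMG = MR·MG / (|MR||MG|), giving 21.7°.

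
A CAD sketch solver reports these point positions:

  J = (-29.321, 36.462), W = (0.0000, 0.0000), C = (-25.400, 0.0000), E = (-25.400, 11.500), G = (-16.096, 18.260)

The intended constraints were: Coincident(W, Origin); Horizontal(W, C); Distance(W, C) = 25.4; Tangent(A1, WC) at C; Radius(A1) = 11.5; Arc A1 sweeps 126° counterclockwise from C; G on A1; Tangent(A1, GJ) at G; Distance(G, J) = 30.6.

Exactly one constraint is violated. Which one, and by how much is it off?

Distance(G, J) = 30.6 — off by 8.10.

W = (0.00, 0.00) ✓; W.y = 0.00, C.y = 0.00 ✓; |WC| = 25.40 ✓; ∠(EC, CW) = 90.00° ✓; |EC| = 11.50 ✓; bearing(E→G) − bearing(E→C) = 126.0° ✓; |EG| = 11.50 ✓; ∠(EG, GJ) = 90.00° ✓; |GJ| = 22.50 ✗.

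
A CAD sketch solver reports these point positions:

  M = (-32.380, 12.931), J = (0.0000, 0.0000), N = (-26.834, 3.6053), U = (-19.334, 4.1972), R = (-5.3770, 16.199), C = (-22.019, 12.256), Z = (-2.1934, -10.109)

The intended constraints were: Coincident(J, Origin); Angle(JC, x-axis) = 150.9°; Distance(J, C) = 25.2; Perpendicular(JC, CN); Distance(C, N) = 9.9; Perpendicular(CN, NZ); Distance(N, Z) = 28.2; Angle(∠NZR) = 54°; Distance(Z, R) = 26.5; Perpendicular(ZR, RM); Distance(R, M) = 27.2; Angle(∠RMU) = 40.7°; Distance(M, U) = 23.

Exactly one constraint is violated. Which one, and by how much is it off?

Distance(M, U) = 23 — off by 7.30.

J = (0.00, 0.00) ✓; JC at 150.9° ✓; |JC| = 25.20 ✓; ∠(JC, CN) = 90.00° ✓; |CN| = 9.900 ✓; ∠(CN, NZ) = 90.00° ✓; |NZ| = 28.20 ✓; ∠NZR = 54.00° ✓; |ZR| = 26.50 ✓; ∠(ZR, RM) = 90.00° ✓; |RM| = 27.20 ✓; ∠RMU = 40.70° ✓; |MU| = 15.70 ✗.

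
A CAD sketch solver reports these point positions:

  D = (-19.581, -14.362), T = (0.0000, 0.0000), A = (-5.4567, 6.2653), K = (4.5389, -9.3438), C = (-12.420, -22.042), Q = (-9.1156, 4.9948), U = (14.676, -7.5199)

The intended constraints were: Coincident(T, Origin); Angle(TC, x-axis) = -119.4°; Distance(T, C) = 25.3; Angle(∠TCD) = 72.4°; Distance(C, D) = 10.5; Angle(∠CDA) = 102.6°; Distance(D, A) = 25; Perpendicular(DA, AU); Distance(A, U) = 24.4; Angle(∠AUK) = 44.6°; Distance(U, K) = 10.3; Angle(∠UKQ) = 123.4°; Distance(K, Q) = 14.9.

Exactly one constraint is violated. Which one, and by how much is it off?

Distance(K, Q) = 14.9 — off by 4.90.

T = (0.00, 0.00) ✓; TC at -119.4° ✓; |TC| = 25.30 ✓; ∠TCD = 72.40° ✓; |CD| = 10.50 ✓; ∠CDA = 102.6° ✓; |DA| = 25.00 ✓; ∠(DA, AU) = 90.00° ✓; |AU| = 24.40 ✓; ∠AUK = 44.60° ✓; |UK| = 10.30 ✓; ∠UKQ = 123.4° ✓; |KQ| = 19.80 ✗.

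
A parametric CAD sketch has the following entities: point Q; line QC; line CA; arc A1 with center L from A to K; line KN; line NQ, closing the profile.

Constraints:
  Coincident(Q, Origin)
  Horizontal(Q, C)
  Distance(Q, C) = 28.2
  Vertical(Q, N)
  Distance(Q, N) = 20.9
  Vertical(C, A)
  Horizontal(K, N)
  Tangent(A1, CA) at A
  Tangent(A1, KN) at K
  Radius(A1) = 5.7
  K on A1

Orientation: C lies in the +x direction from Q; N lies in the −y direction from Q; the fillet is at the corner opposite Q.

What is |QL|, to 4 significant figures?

27.15

QN is vertical with |QN| = 20.9 and N on the −y side, so N = (0.000, -20.90). The virtual corner opposite Q is at (28.20, -20.90). Since A1 is tangent to CA there, LA ⟂ CA and tangency of A1 to KN means the radius LK is perpendicular to KN, with radius 5.7, so the center L sits 5.7 in from both sides at L = (22.50, -15.20). Then |QL| = |L − Q| = 27.15.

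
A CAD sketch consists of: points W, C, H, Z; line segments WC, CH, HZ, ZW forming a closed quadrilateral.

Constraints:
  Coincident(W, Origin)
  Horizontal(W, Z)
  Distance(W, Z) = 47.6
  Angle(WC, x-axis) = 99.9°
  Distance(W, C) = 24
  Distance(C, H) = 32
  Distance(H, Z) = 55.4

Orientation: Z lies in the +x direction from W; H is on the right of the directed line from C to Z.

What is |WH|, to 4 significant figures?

10.91

Checks: W.y = 0.00, Z.y = 0.00 ✓; |CH| = 32.00 ✓; |HZ| = 55.40 ✓.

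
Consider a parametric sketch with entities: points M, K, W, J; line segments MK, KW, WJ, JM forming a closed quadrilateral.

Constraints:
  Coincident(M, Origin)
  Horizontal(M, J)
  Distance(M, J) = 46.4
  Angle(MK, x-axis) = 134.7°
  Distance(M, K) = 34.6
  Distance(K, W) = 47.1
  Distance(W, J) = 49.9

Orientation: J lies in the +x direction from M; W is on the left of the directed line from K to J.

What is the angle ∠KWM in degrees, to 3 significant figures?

43.5°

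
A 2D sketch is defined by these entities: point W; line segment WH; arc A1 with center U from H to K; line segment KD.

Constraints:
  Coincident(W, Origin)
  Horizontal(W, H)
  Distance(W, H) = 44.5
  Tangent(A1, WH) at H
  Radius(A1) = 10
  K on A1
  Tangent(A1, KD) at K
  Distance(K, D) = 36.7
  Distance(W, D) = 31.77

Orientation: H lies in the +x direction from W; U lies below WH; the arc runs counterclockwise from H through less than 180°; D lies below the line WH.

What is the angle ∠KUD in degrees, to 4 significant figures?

74.76°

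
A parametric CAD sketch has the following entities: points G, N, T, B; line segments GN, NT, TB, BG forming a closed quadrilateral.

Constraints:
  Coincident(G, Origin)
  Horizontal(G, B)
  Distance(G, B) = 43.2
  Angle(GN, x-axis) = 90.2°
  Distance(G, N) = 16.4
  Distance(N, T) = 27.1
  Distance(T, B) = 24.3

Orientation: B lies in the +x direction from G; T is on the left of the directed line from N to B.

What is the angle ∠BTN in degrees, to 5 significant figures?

128.24°

Checks: |NT| = 27.10 ✓; |TB| = 24.30 ✓.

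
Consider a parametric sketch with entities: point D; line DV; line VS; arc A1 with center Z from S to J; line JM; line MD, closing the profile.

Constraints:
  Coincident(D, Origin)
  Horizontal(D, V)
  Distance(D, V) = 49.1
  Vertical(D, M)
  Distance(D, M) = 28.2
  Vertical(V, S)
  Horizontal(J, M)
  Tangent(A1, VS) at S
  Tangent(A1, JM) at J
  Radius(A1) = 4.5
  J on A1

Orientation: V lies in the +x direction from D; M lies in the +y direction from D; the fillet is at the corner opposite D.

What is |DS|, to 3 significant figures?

54.5

The virtual corner opposite D is at (49.1, 28.2). Since A1 is tangent to VS there, ZS ⟂ VS and since A1 is tangent to JM there, ZJ ⟂ JM, with radius 4.5, so the center Z sits 4.5 in from both sides at Z = (44.6, 23.7). That places the tangent points at S = (49.1, 23.7) on VS and J = (44.6, 28.2) on JM. Then |DS| = |S − D| = 54.5.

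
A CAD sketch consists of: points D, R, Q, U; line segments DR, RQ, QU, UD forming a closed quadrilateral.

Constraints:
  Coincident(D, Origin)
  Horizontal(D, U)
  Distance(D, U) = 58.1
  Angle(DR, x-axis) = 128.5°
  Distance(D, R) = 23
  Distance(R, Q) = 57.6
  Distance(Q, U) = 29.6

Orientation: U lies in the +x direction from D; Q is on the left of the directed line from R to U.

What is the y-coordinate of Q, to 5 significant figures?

25.346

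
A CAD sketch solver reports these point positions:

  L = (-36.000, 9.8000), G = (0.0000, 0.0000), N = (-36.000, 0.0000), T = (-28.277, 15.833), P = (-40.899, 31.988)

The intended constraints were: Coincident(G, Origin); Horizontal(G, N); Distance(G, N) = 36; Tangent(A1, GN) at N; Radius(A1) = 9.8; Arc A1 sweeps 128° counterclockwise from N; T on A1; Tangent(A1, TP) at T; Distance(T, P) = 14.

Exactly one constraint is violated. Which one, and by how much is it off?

Distance(T, P) = 14 — off by 6.50.

G = (0.00, 0.00) ✓; G.y = 0.00, N.y = 0.00 ✓; |GN| = 36.00 ✓; ∠(LN, NG) = 90.00° ✓; |LN| = 9.800 ✓; bearing(L→T) − bearing(L→N) = 128.0° ✓; |LT| = 9.800 ✓; ∠(LT, TP) = 90.00° ✓; |TP| = 20.50 ✗.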